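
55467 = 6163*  9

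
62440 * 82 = 5120080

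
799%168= 127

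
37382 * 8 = 299056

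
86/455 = 86/455 = 0.19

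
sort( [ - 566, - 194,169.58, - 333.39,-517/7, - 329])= [ -566, -333.39, - 329,-194, - 517/7, 169.58 ]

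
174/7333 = 174/7333 =0.02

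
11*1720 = 18920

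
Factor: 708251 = 708251^1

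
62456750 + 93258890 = 155715640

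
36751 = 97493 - 60742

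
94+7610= 7704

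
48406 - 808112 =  -759706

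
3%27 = 3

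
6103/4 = 1525 + 3/4 = 1525.75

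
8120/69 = 117 + 47/69 = 117.68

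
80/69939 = 80/69939 = 0.00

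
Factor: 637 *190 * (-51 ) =-6172530 = - 2^1 * 3^1*5^1 * 7^2*13^1*17^1*19^1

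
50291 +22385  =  72676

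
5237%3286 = 1951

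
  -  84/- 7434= 2/177 = 0.01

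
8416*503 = 4233248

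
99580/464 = 24895/116 = 214.61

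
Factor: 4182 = 2^1*3^1*17^1*41^1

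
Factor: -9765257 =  - 29^1*41^1 * 43^1 *191^1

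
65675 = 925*71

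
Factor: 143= 11^1*13^1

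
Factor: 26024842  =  2^1 * 1657^1*7853^1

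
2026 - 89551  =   - 87525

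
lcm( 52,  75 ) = 3900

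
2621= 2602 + 19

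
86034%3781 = 2852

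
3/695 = 3/695 = 0.00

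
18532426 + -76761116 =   -  58228690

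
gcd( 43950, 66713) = 1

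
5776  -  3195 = 2581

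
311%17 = 5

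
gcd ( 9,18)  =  9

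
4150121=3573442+576679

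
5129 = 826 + 4303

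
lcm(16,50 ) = 400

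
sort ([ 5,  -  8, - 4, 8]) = [ - 8, - 4, 5, 8] 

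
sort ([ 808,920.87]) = [808,920.87]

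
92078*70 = 6445460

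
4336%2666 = 1670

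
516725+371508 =888233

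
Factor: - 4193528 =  - 2^3*19^1*47^1*587^1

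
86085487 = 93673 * 919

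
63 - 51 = 12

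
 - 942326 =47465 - 989791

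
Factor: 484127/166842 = 679/234 = 2^(  -  1 )*3^( - 2)*7^1*13^(-1)*97^1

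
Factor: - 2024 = - 2^3 * 11^1*23^1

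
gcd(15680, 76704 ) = 32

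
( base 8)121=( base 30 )2l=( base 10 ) 81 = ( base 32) 2H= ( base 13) 63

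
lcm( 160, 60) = 480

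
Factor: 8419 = 8419^1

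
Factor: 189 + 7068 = 7257 = 3^1*41^1*59^1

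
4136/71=58 + 18/71 = 58.25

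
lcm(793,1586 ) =1586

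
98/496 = 49/248 = 0.20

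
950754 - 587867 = 362887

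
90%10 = 0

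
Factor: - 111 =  - 3^1 * 37^1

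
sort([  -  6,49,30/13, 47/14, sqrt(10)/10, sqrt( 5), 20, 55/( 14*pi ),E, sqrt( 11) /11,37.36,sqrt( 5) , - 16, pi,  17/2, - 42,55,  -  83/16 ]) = [-42,-16 ,-6, - 83/16, sqrt ( 11 ) /11, sqrt( 10)/10, 55/( 14*pi), sqrt (5),sqrt( 5),30/13, E, pi,47/14, 17/2,20, 37.36, 49, 55]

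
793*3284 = 2604212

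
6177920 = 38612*160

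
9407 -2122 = 7285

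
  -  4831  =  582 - 5413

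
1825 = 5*365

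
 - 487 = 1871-2358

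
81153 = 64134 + 17019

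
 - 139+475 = 336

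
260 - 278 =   -  18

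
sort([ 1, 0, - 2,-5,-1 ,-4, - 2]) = [-5, - 4,-2,  -  2, - 1, 0,1 ]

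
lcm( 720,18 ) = 720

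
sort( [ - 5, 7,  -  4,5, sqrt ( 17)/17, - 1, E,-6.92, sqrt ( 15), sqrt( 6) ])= [-6.92, - 5, - 4, - 1, sqrt( 17)/17,sqrt (6), E, sqrt(15) , 5, 7] 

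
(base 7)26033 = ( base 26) a4k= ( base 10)6884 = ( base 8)15344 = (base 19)1016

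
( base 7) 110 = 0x38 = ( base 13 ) 44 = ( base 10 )56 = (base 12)48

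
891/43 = 891/43=20.72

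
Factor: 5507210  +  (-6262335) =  - 755125 = - 5^3*7^1*863^1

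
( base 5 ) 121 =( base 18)20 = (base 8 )44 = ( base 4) 210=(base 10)36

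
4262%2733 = 1529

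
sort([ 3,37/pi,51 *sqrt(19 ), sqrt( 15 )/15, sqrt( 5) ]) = [sqrt(15 )/15, sqrt(5),3, 37/pi , 51 * sqrt ( 19)] 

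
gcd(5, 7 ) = 1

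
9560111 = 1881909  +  7678202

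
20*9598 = 191960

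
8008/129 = 8008/129 = 62.08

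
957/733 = 957/733 = 1.31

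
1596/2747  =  1596/2747=0.58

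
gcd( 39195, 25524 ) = 9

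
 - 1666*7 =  - 11662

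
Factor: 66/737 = 2^1*3^1*67^( - 1) =6/67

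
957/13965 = 319/4655  =  0.07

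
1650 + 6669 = 8319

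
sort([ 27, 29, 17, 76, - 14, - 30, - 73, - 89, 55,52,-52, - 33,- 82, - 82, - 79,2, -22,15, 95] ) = [ - 89, - 82,-82, - 79, - 73, - 52, - 33,  -  30, - 22, - 14,2, 15,17, 27,29,52,55,76, 95]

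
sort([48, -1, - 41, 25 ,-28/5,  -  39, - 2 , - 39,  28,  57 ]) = [ - 41, - 39 ,-39, - 28/5,-2, - 1,  25,  28,  48 , 57] 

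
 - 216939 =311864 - 528803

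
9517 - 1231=8286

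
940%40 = 20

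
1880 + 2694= 4574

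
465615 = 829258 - 363643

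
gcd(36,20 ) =4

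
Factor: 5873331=3^1*1957777^1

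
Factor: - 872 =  - 2^3*  109^1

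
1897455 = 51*37205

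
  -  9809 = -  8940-869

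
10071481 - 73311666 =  - 63240185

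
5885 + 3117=9002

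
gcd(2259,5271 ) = 753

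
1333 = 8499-7166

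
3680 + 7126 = 10806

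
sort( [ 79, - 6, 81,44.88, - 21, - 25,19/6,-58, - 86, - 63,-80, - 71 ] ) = [  -  86,-80,-71, - 63 , - 58, - 25, - 21, - 6,19/6,44.88, 79,81 ] 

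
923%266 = 125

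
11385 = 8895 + 2490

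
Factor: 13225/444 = 2^( - 2 )*3^( - 1 )*5^2*23^2 * 37^( -1 ) 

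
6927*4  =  27708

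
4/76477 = 4/76477 = 0.00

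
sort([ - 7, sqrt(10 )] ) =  [ - 7,sqrt(10 )] 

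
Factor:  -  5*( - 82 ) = 2^1  *  5^1 * 41^1 = 410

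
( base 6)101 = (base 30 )17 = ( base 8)45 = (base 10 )37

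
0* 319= 0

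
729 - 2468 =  - 1739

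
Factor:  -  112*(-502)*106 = 2^6  *7^1 * 53^1*251^1 = 5959744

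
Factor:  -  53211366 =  - 2^1 * 3^2*13^1 * 227399^1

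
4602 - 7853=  -3251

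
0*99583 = 0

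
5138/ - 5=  - 5138/5 = - 1027.60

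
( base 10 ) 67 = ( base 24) 2j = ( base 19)3A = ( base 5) 232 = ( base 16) 43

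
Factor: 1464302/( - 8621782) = - 732151/4310891 = - 7^1*13^ (  -  1)*19^( -1 )*31^( - 1) * 563^( - 1) * 104593^1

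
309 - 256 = 53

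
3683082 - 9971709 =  - 6288627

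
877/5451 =877/5451 =0.16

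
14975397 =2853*5249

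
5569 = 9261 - 3692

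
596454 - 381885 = 214569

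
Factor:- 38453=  - 38453^1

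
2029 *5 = 10145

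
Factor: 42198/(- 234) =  - 3^( - 1) * 541^1 = - 541/3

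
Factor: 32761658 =2^1*347^1 * 47207^1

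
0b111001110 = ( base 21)110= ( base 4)13032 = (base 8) 716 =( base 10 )462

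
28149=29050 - 901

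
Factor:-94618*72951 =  - 6902477718 = - 2^1*3^1*24317^1*47309^1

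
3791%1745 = 301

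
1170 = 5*234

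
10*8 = 80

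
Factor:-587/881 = -587^1*881^( - 1)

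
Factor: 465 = 3^1*5^1*31^1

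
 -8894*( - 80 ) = 711520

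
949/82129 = 949/82129= 0.01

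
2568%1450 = 1118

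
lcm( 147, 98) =294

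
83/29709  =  83/29709 = 0.00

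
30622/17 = 30622/17 = 1801.29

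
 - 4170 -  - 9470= 5300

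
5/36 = 5/36 = 0.14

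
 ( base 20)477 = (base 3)2101201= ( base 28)26B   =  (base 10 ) 1747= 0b11011010011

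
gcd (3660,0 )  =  3660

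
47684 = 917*52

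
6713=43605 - 36892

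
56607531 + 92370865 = 148978396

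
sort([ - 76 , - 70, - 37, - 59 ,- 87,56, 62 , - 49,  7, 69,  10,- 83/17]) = [ - 87, - 76,-70, - 59, - 49, - 37, - 83/17,7, 10, 56,62, 69]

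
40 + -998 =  - 958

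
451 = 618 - 167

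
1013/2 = 1013/2 = 506.50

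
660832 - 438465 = 222367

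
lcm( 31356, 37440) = 2508480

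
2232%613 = 393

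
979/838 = 979/838 = 1.17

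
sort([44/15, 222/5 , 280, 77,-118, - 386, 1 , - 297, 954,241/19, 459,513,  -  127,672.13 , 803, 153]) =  [ - 386,-297,- 127,  -  118, 1,44/15, 241/19,  222/5,77,153, 280, 459, 513, 672.13,803, 954]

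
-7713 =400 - 8113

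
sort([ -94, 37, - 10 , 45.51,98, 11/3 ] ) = [ - 94,-10, 11/3, 37,45.51,98 ]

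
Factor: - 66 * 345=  - 2^1 *3^2*5^1*11^1*23^1=- 22770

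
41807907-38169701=3638206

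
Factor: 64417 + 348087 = 2^3*51563^1 = 412504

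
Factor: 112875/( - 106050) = -215/202 = - 2^ ( - 1)*5^1 * 43^1 * 101^( - 1 )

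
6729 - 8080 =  - 1351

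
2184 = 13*168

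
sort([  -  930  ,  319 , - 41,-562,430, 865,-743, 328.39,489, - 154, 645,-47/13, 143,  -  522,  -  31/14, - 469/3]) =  [ - 930,-743, - 562, - 522 ,- 469/3, - 154 ,-41, - 47/13, - 31/14, 143, 319 , 328.39, 430, 489,645, 865] 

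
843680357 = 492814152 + 350866205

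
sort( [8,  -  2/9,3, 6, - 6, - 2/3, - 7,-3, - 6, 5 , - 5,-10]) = [ - 10, - 7, - 6 ,-6, - 5,-3,-2/3, - 2/9, 3,5, 6, 8]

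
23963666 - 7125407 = 16838259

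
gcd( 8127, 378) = 189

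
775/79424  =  775/79424 =0.01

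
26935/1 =26935 =26935.00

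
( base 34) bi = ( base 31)CK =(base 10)392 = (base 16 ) 188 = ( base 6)1452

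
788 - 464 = 324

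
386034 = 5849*66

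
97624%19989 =17668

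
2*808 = 1616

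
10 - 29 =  - 19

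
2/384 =1/192  =  0.01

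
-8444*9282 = - 78377208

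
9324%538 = 178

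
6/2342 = 3/1171 = 0.00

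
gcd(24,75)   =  3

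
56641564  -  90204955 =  - 33563391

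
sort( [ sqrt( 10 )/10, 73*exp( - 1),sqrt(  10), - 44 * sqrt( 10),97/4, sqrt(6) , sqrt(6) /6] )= [ - 44*sqrt( 10 ),sqrt( 10 )/10, sqrt (6)/6,  sqrt( 6),sqrt(10),97/4,73*exp ( - 1)]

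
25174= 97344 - 72170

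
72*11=792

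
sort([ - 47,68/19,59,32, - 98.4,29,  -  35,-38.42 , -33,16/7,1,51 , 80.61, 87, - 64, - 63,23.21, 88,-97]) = [ - 98.4, - 97, - 64, - 63, - 47, - 38.42,-35 , - 33,1,16/7,68/19,23.21,29,  32,  51, 59,  80.61, 87,88] 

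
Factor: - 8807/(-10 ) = 2^( - 1 )*5^(-1)  *  8807^1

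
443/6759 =443/6759 = 0.07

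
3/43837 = 3/43837  =  0.00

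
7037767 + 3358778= 10396545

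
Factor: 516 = 2^2 * 3^1*43^1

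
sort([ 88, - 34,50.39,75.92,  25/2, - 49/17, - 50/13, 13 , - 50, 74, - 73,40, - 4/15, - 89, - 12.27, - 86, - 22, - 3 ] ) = [- 89,- 86, -73,-50, - 34, - 22, - 12.27  ,-50/13, - 3, - 49/17, - 4/15,25/2, 13, 40,50.39,  74, 75.92,88]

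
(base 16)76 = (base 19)64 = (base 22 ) 58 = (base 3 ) 11101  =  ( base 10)118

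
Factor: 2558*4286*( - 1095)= - 2^2*3^1*5^1*73^1 * 1279^1*2143^1= - 12005128860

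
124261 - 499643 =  - 375382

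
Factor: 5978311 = 5978311^1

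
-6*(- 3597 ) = 21582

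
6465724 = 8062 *802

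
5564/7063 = 5564/7063=0.79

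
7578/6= 1263 = 1263.00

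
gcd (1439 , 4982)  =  1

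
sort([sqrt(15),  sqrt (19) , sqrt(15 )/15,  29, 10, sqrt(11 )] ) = [sqrt( 15 ) /15,sqrt(11), sqrt( 15),sqrt(19 ),  10,29]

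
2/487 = 2/487 = 0.00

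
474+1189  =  1663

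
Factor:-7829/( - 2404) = 2^(-2)*601^( - 1 )*7829^1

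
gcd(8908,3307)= 1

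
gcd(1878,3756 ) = 1878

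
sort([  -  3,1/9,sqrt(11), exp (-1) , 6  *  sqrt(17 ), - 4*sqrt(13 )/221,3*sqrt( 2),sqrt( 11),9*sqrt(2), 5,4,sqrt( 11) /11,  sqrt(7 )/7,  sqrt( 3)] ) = [ - 3, - 4*sqrt( 13)/221 , 1/9,sqrt(11) /11,exp(- 1),sqrt( 7) /7,sqrt(3), sqrt(  11 ),sqrt(11), 4,3*sqrt( 2 ), 5,  9*sqrt ( 2),6*sqrt(17 )]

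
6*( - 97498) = - 584988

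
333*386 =128538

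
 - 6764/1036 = -7 + 122/259 = - 6.53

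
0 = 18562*0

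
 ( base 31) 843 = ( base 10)7815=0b1111010000111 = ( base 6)100103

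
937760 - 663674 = 274086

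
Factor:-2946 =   -  2^1*3^1 * 491^1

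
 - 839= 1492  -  2331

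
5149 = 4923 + 226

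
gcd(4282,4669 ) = 1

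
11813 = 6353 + 5460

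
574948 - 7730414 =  - 7155466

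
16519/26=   635 + 9/26 =635.35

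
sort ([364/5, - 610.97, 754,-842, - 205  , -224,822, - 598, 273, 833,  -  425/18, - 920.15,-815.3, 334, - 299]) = [ - 920.15,-842, - 815.3,- 610.97, - 598, - 299,-224,-205, - 425/18 , 364/5,273,334,754, 822,833]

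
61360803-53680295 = 7680508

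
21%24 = 21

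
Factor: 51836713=51836713^1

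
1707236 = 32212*53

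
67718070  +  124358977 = 192077047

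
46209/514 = 89+463/514 = 89.90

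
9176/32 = 1147/4 = 286.75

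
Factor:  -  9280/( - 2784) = 2^1*3^(-1)*5^1 = 10/3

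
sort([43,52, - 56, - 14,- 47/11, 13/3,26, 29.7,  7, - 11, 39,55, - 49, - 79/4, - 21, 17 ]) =[  -  56, -49, - 21,-79/4, - 14, - 11,-47/11, 13/3,7,17,  26, 29.7, 39, 43,  52, 55]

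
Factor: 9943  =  61^1*163^1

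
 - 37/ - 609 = 37/609 = 0.06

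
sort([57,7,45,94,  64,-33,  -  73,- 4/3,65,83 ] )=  [ - 73, - 33, - 4/3,7,45,57, 64,65,83,94 ] 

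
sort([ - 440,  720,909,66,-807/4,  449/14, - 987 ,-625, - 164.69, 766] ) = [ - 987, - 625, - 440,  -  807/4 , - 164.69,449/14,66,  720,766, 909 ]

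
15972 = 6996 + 8976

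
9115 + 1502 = 10617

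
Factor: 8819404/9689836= 2204851/2422459 = 11^1*13^( - 1 )*227^1*883^1*186343^( - 1 ) 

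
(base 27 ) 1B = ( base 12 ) 32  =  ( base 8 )46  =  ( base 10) 38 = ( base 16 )26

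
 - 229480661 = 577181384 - 806662045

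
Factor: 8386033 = 8386033^1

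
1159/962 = 1159/962 = 1.20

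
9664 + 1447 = 11111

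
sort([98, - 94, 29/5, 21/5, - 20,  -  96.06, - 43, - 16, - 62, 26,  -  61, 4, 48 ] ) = [ - 96.06,  -  94, - 62, - 61 , - 43, - 20, - 16, 4,21/5, 29/5, 26, 48,98 ]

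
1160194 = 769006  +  391188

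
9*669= 6021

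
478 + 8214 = 8692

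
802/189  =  802/189 = 4.24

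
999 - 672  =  327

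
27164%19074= 8090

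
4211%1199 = 614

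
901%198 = 109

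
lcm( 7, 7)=7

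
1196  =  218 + 978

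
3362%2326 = 1036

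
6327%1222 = 217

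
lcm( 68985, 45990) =137970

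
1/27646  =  1/27646= 0.00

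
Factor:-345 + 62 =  - 283 = - 283^1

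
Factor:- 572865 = -3^1*5^1*181^1*211^1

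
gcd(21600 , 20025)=225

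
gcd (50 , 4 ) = 2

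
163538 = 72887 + 90651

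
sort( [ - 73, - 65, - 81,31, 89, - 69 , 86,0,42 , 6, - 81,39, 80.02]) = [-81, - 81, - 73,-69, - 65 , 0,6,31, 39,42 , 80.02,86, 89]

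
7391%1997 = 1400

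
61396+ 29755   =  91151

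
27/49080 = 9/16360 = 0.00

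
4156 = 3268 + 888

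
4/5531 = 4/5531 = 0.00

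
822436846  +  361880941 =1184317787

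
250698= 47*5334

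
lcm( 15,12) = 60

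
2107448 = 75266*28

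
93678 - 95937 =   -  2259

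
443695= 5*88739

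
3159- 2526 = 633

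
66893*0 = 0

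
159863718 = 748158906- 588295188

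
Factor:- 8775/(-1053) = 3^ ( - 1 )*5^2 = 25/3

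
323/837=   323/837= 0.39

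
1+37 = 38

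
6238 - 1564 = 4674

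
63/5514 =21/1838  =  0.01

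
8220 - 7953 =267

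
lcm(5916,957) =65076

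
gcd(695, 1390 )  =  695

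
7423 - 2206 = 5217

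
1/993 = 1/993 = 0.00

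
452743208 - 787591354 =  - 334848146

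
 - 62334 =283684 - 346018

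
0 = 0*244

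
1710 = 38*45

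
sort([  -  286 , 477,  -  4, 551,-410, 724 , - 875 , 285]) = [ -875,-410,  -  286, - 4, 285,477, 551, 724 ]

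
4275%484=403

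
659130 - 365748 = 293382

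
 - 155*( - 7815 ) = 1211325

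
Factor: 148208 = 2^4*59^1 * 157^1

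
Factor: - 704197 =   -  13^1*19^1*2851^1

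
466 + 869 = 1335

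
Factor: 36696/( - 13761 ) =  - 2^3*3^( - 1 ) = - 8/3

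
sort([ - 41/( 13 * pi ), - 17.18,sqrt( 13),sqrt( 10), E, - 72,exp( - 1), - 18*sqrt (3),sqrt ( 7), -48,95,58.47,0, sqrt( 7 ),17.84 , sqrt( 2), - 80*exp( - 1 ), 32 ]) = [  -  72, - 48, - 18*sqrt( 3 ), - 80*exp (- 1),- 17.18, - 41/(13*pi ),0,exp ( - 1),sqrt( 2), sqrt(7 ), sqrt(7 ),E , sqrt (10),sqrt( 13 ),17.84 , 32,58.47,95]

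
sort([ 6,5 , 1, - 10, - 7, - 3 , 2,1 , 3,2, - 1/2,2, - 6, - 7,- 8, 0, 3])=[- 10,  -  8, - 7,-7 , - 6 , - 3, - 1/2,0,1,1,2,2,2, 3,3,5, 6 ] 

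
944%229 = 28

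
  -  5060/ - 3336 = 1 + 431/834 = 1.52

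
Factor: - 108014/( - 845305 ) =2^1 * 5^( - 1)*53^1 * 293^( - 1 ) * 577^( - 1)*1019^1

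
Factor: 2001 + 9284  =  11285=   5^1*37^1*61^1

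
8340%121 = 112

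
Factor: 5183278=2^1*1439^1* 1801^1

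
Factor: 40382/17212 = 61/26=2^( - 1) * 13^(-1) * 61^1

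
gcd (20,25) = 5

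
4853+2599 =7452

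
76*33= 2508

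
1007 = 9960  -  8953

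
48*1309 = 62832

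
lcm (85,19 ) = 1615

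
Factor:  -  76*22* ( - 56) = 93632 = 2^6*7^1 * 11^1*19^1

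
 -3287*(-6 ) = 19722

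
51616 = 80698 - 29082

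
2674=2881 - 207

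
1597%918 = 679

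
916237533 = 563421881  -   - 352815652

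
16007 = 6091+9916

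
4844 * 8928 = 43247232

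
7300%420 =160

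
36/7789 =36/7789= 0.00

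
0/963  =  0 = 0.00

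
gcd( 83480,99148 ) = 4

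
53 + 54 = 107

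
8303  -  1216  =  7087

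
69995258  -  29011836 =40983422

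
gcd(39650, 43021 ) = 1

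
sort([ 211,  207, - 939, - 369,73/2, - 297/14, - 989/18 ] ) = [ - 939, - 369, - 989/18, - 297/14, 73/2,207,211]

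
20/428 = 5/107=0.05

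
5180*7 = 36260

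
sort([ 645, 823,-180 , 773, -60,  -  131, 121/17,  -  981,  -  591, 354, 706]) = [ - 981, - 591, -180,  -  131, - 60, 121/17,354, 645, 706,773  ,  823 ]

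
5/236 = 5/236 = 0.02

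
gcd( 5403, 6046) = 1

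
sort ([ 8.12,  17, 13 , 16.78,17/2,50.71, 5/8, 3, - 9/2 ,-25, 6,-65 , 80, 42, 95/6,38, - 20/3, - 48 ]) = [ - 65, - 48, - 25, - 20/3, -9/2,5/8, 3, 6, 8.12,17/2, 13 , 95/6,16.78, 17, 38 , 42, 50.71,80] 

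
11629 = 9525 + 2104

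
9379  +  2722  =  12101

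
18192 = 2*9096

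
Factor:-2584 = - 2^3*17^1*19^1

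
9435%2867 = 834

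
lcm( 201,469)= 1407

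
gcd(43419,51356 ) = 1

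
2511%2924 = 2511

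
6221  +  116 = 6337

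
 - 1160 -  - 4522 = 3362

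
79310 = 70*1133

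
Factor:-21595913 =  - 19^1*1136627^1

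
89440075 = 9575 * 9341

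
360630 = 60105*6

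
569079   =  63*9033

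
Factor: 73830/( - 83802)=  - 5^1*  23^1 * 107^1*13967^( - 1 ) = - 12305/13967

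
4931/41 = 120 + 11/41 = 120.27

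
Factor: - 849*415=- 3^1*5^1*83^1*283^1 = - 352335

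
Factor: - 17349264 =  - 2^4*3^2*211^1*571^1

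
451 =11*41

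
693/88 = 7 + 7/8 = 7.88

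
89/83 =89/83 =1.07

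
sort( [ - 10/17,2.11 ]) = [ - 10/17,2.11]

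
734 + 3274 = 4008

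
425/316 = 1 + 109/316 = 1.34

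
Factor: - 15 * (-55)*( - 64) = -52800 = - 2^6*3^1*5^2*11^1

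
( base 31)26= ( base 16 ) 44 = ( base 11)62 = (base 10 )68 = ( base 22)32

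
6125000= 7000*875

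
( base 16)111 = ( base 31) 8P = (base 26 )ad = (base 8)421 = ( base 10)273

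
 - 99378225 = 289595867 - 388974092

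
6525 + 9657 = 16182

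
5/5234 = 5/5234= 0.00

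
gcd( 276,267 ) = 3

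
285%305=285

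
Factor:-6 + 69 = 3^2*7^1= 63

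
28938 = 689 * 42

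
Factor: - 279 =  - 3^2*31^1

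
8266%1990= 306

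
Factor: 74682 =2^1*3^4*461^1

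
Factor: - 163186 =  - 2^1 *139^1*587^1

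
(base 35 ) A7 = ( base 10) 357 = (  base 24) el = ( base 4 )11211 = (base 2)101100101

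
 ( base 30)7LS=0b1101100101110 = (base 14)2770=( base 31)77e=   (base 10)6958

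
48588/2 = 24294 = 24294.00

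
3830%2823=1007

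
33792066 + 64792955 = 98585021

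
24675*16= 394800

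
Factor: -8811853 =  - 29^1  *113^1 * 2689^1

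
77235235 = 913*84595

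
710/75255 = 142/15051 = 0.01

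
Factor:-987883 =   -  13^1*75991^1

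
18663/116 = 18663/116 = 160.89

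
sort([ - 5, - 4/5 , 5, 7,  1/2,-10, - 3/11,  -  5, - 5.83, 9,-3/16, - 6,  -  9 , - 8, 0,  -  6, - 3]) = [  -  10, - 9, - 8, -6, - 6, - 5.83,- 5, - 5, - 3,  -  4/5,-3/11, - 3/16 , 0,1/2,5,7,9]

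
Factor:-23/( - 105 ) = 3^( - 1 ) * 5^( - 1)*7^(-1 )*23^1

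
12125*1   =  12125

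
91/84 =13/12 = 1.08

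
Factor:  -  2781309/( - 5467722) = 927103/1822574 = 2^( - 1)*13^( - 1) * 103^1 * 9001^1 * 70099^ ( - 1) 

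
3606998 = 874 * 4127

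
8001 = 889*9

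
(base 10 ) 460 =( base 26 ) HI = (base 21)10J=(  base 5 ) 3320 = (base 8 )714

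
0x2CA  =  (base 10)714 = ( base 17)280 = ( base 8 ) 1312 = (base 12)4B6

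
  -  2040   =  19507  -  21547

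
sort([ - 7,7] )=[ - 7,7]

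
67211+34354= 101565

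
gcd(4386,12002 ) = 34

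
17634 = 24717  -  7083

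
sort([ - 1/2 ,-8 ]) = [ - 8,-1/2 ] 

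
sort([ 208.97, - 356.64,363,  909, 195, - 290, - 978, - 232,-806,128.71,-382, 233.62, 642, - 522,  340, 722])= [  -  978, - 806, - 522, - 382, -356.64,-290, - 232,128.71, 195, 208.97,233.62, 340,363 , 642, 722,909 ] 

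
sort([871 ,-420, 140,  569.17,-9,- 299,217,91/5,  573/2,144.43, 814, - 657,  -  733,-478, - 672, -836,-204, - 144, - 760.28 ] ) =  [-836,-760.28,-733 ,-672, - 657, - 478,-420, - 299, - 204,-144, -9,91/5,140 , 144.43, 217 , 573/2,569.17, 814 , 871]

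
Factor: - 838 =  - 2^1*419^1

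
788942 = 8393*94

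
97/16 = 6 + 1/16 = 6.06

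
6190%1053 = 925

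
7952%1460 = 652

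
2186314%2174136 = 12178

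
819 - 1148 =  -  329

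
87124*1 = 87124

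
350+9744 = 10094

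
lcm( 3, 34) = 102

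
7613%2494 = 131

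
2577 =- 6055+8632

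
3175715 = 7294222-4118507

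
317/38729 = 317/38729 = 0.01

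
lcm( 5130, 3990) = 35910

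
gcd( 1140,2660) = 380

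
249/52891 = 249/52891 = 0.00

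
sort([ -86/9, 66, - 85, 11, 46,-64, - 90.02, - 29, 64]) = [ - 90.02, - 85, - 64, -29, - 86/9,11, 46,64,  66]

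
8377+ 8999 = 17376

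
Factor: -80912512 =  - 2^7*233^1*2713^1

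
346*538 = 186148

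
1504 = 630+874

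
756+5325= 6081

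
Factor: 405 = 3^4*5^1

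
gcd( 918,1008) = 18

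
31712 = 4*7928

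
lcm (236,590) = 1180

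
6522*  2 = 13044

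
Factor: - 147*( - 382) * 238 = 2^2*3^1* 7^3*17^1*191^1 = 13364652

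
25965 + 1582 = 27547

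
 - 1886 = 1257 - 3143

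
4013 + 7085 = 11098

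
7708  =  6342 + 1366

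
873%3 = 0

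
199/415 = 199/415 = 0.48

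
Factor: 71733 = 3^1*23911^1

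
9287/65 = 9287/65 =142.88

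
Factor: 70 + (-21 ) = 7^2 = 49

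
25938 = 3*8646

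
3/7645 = 3/7645 = 0.00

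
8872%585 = 97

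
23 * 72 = 1656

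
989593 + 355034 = 1344627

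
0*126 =0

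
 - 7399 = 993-8392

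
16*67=1072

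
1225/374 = 1225/374 = 3.28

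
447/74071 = 447/74071 = 0.01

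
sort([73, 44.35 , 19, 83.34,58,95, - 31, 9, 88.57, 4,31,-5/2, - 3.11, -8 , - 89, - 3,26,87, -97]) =[-97, - 89,-31, - 8, - 3.11  ,-3,-5/2,4,9,19,26,31, 44.35,58,  73,83.34,87,88.57,95]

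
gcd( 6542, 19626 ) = 6542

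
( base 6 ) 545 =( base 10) 209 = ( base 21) 9K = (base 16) d1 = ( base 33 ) 6B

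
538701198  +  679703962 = 1218405160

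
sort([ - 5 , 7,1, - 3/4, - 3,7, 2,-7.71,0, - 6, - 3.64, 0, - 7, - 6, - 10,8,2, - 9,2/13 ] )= [ - 10, - 9, - 7.71, - 7, - 6,-6, - 5, - 3.64, - 3, - 3/4,0,0, 2/13, 1,2,2,7, 7,8 ] 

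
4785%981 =861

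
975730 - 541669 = 434061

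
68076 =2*34038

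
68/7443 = 68/7443 = 0.01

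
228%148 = 80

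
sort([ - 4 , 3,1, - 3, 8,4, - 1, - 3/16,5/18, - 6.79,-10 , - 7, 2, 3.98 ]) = [  -  10, - 7, - 6.79,- 4 , - 3,-1, - 3/16, 5/18,1,2, 3,3.98, 4,8]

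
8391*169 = 1418079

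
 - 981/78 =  - 13 + 11/26  =  -12.58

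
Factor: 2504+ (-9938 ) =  - 7434= - 2^1*3^2*7^1*59^1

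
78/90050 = 39/45025  =  0.00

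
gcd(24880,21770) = 3110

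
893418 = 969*922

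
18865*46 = 867790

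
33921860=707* 47980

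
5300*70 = 371000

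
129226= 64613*2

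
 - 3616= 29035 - 32651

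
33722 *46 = 1551212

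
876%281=33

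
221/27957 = 221/27957 = 0.01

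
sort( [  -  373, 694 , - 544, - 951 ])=[ - 951 ,  -  544, - 373 , 694]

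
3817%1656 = 505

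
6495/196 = 33 + 27/196=33.14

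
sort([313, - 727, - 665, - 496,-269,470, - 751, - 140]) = [ - 751,- 727, - 665, - 496, - 269, - 140,313,470 ] 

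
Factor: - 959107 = -239^1 * 4013^1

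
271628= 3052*89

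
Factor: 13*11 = 143 = 11^1*13^1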